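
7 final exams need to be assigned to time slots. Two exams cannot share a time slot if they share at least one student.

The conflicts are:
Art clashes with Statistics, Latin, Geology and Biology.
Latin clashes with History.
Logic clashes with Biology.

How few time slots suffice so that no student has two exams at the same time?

Art and Biology conflict, so at least 2 time slots are needed.
2 time slots suffice: time slot 1 → {Art, History, Logic}; time slot 2 → {Statistics, Latin, Geology, Biology}. Each listed conflict is separated.

2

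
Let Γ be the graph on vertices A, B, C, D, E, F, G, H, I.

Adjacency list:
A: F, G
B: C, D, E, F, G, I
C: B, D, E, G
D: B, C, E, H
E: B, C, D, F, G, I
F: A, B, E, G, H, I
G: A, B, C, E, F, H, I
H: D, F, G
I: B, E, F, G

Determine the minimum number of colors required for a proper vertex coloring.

B, E, F, G, I are mutually adjacent (a clique of size 5), so at least 5 colors are needed.
A valid assignment using 5 colors: A=blue, B=blue, C=yellow, D=red, E=green, F=yellow, G=red, H=blue, I=purple. Each edge has distinct colors on its endpoints.

5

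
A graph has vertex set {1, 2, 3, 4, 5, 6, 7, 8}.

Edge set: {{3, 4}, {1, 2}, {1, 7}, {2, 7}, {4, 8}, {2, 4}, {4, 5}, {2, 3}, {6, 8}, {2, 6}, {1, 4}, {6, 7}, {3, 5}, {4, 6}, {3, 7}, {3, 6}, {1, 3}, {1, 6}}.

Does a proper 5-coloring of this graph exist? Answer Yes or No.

Yes

The chromatic number is 5. 1, 2, 3, 4, 6 form a clique, so at least 5 colors are needed.
5 colors suffice: color red → {4, 7}; color blue → {3, 8}; color green → {5, 6}; color yellow → {1}; color purple → {2}.
That is already a proper 5-coloring.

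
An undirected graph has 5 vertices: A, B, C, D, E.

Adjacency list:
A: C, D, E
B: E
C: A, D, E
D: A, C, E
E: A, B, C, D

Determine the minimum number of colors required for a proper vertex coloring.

4

A, C, D, E are mutually adjacent (a clique of size 4), so at least 4 colors are needed.
4 colors suffice: color red → {E}; color blue → {B, D}; color green → {C}; color yellow → {A}. No two adjacent vertices share a color.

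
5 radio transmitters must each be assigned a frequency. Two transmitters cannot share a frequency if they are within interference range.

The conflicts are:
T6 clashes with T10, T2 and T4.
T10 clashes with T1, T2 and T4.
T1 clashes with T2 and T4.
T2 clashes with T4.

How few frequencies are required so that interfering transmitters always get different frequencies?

4

T6, T10, T2, T4 pairwise conflict, so at least 4 frequencies are needed.
Using 4 frequencies: T6=4, T10=2, T1=4, T2=1, T4=3. Every pair that conflicts lands in different frequencies.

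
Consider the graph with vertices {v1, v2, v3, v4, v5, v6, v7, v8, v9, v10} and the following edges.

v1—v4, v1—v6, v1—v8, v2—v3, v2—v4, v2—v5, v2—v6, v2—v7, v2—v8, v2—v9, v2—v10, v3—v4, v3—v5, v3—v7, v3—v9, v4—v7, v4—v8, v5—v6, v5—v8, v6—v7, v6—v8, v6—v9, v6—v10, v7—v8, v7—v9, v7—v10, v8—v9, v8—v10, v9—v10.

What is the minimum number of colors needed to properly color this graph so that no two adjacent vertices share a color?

6

v2, v6, v7, v8, v9, v10 form a clique, so at least 6 colors are needed.
One proper 6-coloring: v1=2, v2=2, v3=1, v4=3, v5=4, v6=3, v7=4, v8=1, v9=5, v10=6. No two adjacent vertices share a color.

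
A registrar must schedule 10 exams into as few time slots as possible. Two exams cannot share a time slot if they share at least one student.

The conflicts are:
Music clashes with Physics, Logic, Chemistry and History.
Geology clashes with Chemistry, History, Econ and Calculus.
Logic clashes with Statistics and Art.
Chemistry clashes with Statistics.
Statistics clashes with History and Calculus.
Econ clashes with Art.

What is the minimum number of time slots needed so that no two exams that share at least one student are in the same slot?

2

Music and History conflict, so at least 2 time slots are needed.
2 time slots suffice: Music=1, Geology=1, Physics=2, Logic=2, Chemistry=2, Statistics=1, History=2, Econ=2, Calculus=2, Art=1. Every pair that conflicts lands in different time slots.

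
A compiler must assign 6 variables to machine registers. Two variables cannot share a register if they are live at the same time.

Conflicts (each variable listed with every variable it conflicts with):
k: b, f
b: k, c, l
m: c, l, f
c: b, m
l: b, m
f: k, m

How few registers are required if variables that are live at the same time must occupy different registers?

3

The cycle k-b-l-m-f-k has odd length 5, so it cannot be 2-colored; at least 3 registers are needed.
A valid assignment using 3 registers: k=2, b=1, m=1, c=2, l=2, f=3. Every pair that conflicts lands in different registers.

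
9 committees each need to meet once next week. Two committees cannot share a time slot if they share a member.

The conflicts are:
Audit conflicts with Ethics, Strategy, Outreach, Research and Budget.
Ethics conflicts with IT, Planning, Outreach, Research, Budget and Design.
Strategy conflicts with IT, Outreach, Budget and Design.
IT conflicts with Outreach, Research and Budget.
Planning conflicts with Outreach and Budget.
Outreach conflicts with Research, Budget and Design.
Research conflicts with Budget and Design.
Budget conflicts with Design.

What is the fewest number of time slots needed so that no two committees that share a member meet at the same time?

Audit, Ethics, Outreach, Research, Budget all conflict with each other, so at least 5 time slots are needed.
5 time slots suffice: time slot 1 → {Outreach}; time slot 2 → {Budget}; time slot 3 → {Ethics, Strategy}; time slot 4 → {Planning, Research}; time slot 5 → {Audit, IT, Design}. Each listed conflict is separated.

5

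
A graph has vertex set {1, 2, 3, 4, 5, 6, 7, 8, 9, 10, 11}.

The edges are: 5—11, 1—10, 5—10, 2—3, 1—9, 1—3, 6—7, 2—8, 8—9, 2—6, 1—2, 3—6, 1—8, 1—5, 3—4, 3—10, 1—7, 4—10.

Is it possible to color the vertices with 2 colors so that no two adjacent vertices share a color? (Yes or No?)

1, 2, 3 form a triangle, so at least 3 colors are needed.
So 2 colors are not enough.

No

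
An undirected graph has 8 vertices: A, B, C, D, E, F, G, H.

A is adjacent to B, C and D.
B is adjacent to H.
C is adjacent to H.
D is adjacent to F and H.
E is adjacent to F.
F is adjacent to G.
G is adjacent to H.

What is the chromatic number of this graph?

2

D and H are adjacent, so at least 2 colors are needed.
One proper 2-coloring: A=1, B=2, C=2, D=2, E=2, F=1, G=2, H=1. No two adjacent vertices share a color.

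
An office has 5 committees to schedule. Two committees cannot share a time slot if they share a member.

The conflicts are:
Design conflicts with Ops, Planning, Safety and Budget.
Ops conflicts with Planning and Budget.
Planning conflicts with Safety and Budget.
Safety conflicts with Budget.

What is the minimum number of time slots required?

4

Design, Ops, Planning, Budget pairwise conflict, so at least 4 time slots are needed.
A valid assignment using 4 time slots: Design=3, Ops=4, Planning=2, Safety=4, Budget=1. Every pair that conflicts lands in different time slots.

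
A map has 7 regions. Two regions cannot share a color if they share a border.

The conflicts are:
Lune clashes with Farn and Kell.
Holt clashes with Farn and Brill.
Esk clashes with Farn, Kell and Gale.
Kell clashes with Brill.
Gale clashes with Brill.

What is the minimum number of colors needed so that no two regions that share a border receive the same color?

3

The cycle Esk-Kell-Brill-Holt-Farn-Esk has odd length 5, so it cannot be 2-colored; at least 3 colors are needed.
3 colors suffice: Lune=1, Holt=3, Esk=1, Farn=2, Kell=2, Gale=2, Brill=1. Each listed conflict is separated.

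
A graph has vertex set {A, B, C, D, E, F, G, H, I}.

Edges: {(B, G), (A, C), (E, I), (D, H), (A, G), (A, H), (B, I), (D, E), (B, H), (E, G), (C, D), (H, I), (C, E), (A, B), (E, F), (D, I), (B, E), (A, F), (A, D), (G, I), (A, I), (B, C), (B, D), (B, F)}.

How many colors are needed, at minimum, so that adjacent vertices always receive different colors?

A, B, D, H, I form a clique, so at least 5 colors are needed.
5 colors suffice: A=blue, B=red, C=yellow, D=green, E=blue, F=green, G=green, H=purple, I=yellow. Each edge has distinct colors on its endpoints.

5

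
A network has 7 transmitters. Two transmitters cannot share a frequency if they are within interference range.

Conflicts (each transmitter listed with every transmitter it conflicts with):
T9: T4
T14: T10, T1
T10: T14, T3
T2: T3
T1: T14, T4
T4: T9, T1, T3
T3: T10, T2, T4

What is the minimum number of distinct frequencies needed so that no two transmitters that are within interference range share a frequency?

3

The cycle T14-T10-T3-T4-T1-T14 has odd length 5, so it cannot be 2-colored; at least 3 frequencies are needed.
3 frequencies suffice: frequency 1 → {T9, T1, T3}; frequency 2 → {T10, T2, T4}; frequency 3 → {T14}. Every pair that conflicts lands in different frequencies.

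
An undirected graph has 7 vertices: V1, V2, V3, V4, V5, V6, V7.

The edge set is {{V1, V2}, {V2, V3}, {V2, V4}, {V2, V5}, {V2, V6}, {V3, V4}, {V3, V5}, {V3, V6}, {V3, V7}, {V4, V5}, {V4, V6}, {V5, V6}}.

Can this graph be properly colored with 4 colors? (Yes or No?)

No

V2, V3, V4, V5, V6 are mutually adjacent (a clique of size 5), so at least 5 colors are needed.
So 4 colors are not enough.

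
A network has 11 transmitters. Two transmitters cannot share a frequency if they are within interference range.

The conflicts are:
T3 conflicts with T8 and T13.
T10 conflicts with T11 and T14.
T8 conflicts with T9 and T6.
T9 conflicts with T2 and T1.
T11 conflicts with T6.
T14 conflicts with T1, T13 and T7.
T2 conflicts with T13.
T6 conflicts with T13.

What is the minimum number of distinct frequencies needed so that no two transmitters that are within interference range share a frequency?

3

The cycle T2-T9-T8-T3-T13-T2 has odd length 5, so it cannot be 2-colored; at least 3 frequencies are needed.
3 frequencies suffice: frequency 1 → {T8, T11, T14, T2}; frequency 2 → {T10, T9, T13, T7}; frequency 3 → {T3, T6, T1}. No two conflicting transmitters share a frequency.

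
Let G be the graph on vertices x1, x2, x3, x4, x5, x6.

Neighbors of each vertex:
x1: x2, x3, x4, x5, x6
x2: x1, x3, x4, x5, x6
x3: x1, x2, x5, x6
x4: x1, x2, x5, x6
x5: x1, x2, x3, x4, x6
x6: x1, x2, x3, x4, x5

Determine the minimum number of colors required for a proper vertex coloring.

5

x1, x2, x3, x5, x6 are pairwise adjacent (a clique of size 5), so at least 5 colors are needed.
5 colors suffice: color 1 → {x6}; color 2 → {x1}; color 3 → {x5}; color 4 → {x2}; color 5 → {x3, x4}. No two adjacent vertices share a color.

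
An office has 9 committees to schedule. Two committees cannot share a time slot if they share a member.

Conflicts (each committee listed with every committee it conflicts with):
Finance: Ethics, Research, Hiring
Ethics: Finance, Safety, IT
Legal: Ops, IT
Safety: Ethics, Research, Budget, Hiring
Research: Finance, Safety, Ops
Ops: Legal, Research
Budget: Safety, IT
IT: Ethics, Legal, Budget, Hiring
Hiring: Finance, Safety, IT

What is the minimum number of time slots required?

2

Ethics and Safety conflict, so at least 2 time slots are needed.
A valid assignment using 2 time slots: Finance=1, Ethics=2, Legal=2, Safety=1, Research=2, Ops=1, Budget=2, IT=1, Hiring=2. No two conflicting committees share a time slot.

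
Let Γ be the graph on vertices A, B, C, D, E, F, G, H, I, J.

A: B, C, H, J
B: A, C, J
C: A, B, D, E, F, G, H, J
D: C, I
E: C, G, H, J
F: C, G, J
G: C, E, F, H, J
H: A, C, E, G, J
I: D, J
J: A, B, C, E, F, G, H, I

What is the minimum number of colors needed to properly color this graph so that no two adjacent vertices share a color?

5

C, E, G, H, J form a clique, so at least 5 colors are needed.
5 colors suffice: color red → {C, I}; color blue → {D, J}; color green → {A, G}; color yellow → {B, F, H}; color purple → {E}. No two adjacent vertices share a color.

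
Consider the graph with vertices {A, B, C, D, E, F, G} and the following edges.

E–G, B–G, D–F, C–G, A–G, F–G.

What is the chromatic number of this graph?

2

C and G are adjacent, so at least 2 colors are needed.
2 colors suffice: color red → {D, G}; color blue → {A, B, C, E, F}. No two adjacent vertices share a color.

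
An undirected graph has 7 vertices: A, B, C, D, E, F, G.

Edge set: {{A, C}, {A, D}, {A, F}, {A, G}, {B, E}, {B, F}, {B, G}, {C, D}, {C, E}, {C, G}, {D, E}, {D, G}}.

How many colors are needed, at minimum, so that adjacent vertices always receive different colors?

4

A, C, D, G are pairwise adjacent (a clique of size 4), so at least 4 colors are needed.
4 colors suffice: color red → {E, F, G}; color blue → {B, C}; color green → {D}; color yellow → {A}. Each edge has distinct colors on its endpoints.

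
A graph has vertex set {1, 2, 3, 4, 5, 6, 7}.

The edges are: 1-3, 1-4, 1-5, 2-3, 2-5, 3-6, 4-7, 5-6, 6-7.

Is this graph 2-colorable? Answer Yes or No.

No

The cycle 4-1-3-6-7-4 has odd length 5, so it cannot be 2-colored; at least 3 colors are needed.
So 2 colors are not enough.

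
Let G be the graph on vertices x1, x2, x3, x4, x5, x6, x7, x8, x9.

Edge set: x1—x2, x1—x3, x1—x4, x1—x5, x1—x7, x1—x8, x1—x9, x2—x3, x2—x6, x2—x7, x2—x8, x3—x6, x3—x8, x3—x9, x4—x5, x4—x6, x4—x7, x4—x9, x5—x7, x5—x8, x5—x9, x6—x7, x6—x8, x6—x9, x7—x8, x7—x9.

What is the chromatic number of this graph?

5

x1, x4, x5, x7, x9 are mutually adjacent (a clique of size 5), so at least 5 colors are needed.
One proper 5-coloring: x1=2, x2=4, x3=1, x4=4, x5=5, x6=2, x7=1, x8=3, x9=3. Each edge has distinct colors on its endpoints.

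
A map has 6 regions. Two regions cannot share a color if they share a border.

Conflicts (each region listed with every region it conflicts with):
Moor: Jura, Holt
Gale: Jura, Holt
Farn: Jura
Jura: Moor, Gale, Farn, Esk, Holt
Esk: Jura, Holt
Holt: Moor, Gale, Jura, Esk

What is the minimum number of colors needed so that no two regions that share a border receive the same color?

3

Gale, Jura, Holt pairwise conflict, so at least 3 colors are needed.
One proper 3-coloring: Moor=3, Gale=3, Farn=2, Jura=1, Esk=3, Holt=2. Each listed conflict is separated.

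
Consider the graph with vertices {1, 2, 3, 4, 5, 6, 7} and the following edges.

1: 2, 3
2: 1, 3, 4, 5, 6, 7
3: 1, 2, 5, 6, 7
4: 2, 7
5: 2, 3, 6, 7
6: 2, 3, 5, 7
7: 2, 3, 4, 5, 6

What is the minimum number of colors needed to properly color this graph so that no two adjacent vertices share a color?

2, 3, 5, 6, 7 form a clique, so at least 5 colors are needed.
5 colors suffice: color red → {2}; color blue → {1, 7}; color green → {3, 4}; color yellow → {5}; color purple → {6}. Every edge joins two different colors.

5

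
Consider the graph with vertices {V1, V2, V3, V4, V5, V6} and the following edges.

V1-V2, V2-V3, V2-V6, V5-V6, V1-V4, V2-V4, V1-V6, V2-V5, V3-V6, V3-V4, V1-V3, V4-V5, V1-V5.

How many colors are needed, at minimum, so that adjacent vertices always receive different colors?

4

V1, V2, V4, V5 are pairwise adjacent (a clique of size 4), so at least 4 colors are needed.
A valid assignment using 4 colors: V1=2, V2=1, V3=3, V4=4, V5=3, V6=4. Every edge joins two different colors.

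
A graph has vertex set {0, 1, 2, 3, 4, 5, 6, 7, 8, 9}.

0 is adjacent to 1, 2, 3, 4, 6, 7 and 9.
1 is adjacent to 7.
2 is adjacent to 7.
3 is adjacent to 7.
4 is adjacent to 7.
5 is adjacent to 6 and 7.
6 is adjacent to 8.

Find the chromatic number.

3

0, 1, 7 are pairwise adjacent, so at least 3 colors are needed.
3 colors suffice: color a → {0, 5, 8}; color b → {6, 7, 9}; color c → {1, 2, 3, 4}. No two adjacent vertices share a color.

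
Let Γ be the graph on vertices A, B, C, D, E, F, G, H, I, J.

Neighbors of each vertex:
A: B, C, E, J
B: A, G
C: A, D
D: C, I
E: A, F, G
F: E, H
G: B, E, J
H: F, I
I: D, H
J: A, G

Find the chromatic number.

The cycle D-C-A-E-F-H-I-D has odd length 7, so it cannot be 2-colored; at least 3 colors are needed.
3 colors suffice: color 1 → {A, D, G, H}; color 2 → {B, C, E, I, J}; color 3 → {F}. No two adjacent vertices share a color.

3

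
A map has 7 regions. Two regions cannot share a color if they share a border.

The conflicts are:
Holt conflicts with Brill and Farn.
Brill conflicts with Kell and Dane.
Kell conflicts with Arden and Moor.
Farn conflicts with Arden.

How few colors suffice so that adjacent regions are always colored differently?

The cycle Brill-Holt-Farn-Arden-Kell-Brill has odd length 5, so it cannot be 2-colored; at least 3 colors are needed.
3 colors suffice: color 1 → {Kell, Dane, Farn}; color 2 → {Brill, Arden, Moor}; color 3 → {Holt}. Every pair that conflicts lands in different colors.

3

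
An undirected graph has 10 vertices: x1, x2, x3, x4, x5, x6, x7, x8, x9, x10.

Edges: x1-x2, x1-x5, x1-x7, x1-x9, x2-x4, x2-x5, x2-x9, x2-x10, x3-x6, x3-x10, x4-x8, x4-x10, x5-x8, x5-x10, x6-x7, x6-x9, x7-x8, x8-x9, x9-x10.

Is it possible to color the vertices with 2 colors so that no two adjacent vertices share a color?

x2, x4, x10 are pairwise adjacent, so at least 3 colors are needed.
So 2 colors are not enough.

No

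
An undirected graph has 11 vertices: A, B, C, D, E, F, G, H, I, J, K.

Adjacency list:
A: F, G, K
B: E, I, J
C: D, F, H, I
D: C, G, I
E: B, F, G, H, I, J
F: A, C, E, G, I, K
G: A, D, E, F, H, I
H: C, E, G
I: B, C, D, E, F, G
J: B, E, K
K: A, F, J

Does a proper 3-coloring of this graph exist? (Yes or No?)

No

E, F, G, I form a clique, so at least 4 colors are needed.
So 3 colors are not enough.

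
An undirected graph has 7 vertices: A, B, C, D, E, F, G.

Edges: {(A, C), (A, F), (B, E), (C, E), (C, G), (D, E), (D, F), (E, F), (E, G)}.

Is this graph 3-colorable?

Yes

The chromatic number is 3. D, E, F form a triangle, so at least 3 colors are needed.
3 colors suffice: A=1, B=2, C=2, D=3, E=1, F=2, G=3.
That is already a proper 3-coloring.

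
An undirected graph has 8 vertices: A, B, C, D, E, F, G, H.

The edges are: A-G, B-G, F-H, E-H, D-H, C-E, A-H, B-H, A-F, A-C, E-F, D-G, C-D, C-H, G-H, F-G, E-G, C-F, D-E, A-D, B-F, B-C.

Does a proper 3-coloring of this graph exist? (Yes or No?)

E, F, G, H are mutually adjacent (a clique of size 4), so at least 4 colors are needed.
So 3 colors are not enough.

No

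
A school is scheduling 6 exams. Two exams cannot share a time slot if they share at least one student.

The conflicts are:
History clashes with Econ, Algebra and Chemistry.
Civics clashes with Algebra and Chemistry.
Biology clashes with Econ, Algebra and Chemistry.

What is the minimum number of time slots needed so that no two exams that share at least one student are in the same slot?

Biology and Econ conflict, so at least 2 time slots are needed.
2 time slots suffice: time slot 1 → {Econ, Algebra, Chemistry}; time slot 2 → {History, Civics, Biology}. Each listed conflict is separated.

2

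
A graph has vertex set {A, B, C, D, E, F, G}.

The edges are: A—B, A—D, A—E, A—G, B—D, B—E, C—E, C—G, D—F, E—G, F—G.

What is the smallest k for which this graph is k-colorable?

3

A, B, D are pairwise adjacent, so at least 3 colors are needed.
One proper 3-coloring: A=3, B=2, C=3, D=1, E=1, F=3, G=2. Every edge joins two different colors.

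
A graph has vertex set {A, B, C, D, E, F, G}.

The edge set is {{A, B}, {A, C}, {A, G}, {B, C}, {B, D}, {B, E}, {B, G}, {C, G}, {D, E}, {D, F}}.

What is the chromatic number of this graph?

A, B, C, G are pairwise adjacent (a clique of size 4), so at least 4 colors are needed.
4 colors suffice: color 1 → {B, F}; color 2 → {D, G}; color 3 → {A, E}; color 4 → {C}. No two adjacent vertices share a color.

4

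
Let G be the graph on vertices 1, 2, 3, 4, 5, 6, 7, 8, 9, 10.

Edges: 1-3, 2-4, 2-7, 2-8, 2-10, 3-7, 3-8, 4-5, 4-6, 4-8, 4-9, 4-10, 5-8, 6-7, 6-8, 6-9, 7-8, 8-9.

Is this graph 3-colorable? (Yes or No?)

4, 6, 8, 9 form a clique, so at least 4 colors are needed.
So 3 colors are not enough.

No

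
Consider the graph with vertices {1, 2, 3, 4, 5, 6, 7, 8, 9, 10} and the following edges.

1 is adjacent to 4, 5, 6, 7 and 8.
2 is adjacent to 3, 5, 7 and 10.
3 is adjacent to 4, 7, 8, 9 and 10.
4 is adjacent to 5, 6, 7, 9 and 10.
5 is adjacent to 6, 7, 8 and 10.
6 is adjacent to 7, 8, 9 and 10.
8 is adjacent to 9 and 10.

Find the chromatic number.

5

1, 4, 5, 6, 7 form a clique, so at least 5 colors are needed.
5 colors suffice: color red → {3, 6}; color blue → {5, 9}; color green → {2, 4, 8}; color yellow → {7, 10}; color purple → {1}. No two adjacent vertices share a color.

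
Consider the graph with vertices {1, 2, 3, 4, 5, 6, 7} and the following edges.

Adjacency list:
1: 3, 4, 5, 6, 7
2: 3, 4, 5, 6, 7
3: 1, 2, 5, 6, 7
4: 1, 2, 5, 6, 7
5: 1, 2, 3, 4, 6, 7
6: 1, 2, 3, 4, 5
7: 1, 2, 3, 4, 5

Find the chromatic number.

4

2, 4, 5, 6 are mutually adjacent (a clique of size 4), so at least 4 colors are needed.
4 colors suffice: 1=c, 2=c, 3=b, 4=b, 5=a, 6=d, 7=d. Every edge joins two different colors.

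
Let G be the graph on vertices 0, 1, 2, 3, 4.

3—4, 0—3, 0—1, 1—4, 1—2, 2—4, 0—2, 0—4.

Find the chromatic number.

4

0, 1, 2, 4 are pairwise adjacent (a clique of size 4), so at least 4 colors are needed.
4 colors suffice: color a → {4}; color b → {0}; color c → {1, 3}; color d → {2}. No two adjacent vertices share a color.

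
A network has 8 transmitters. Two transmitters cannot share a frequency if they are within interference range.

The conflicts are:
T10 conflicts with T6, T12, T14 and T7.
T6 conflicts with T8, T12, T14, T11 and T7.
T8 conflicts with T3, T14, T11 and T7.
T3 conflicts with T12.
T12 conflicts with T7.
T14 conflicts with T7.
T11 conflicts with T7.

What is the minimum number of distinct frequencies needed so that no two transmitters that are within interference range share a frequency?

T10, T6, T12, T7 are mutually in conflict, so at least 4 frequencies are needed.
A valid assignment using 4 frequencies: T10=3, T6=2, T8=3, T3=1, T12=4, T14=4, T11=4, T7=1. No two conflicting transmitters share a frequency.

4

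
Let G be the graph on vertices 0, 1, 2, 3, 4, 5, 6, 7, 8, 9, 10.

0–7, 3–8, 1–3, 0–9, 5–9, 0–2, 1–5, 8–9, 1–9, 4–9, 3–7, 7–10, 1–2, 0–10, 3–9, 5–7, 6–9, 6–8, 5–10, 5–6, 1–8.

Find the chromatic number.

4

1, 3, 8, 9 are pairwise adjacent (a clique of size 4), so at least 4 colors are needed.
One proper 4-coloring: 0=blue, 1=blue, 2=red, 3=yellow, 4=blue, 5=green, 6=blue, 7=red, 8=green, 9=red, 10=yellow. No two adjacent vertices share a color.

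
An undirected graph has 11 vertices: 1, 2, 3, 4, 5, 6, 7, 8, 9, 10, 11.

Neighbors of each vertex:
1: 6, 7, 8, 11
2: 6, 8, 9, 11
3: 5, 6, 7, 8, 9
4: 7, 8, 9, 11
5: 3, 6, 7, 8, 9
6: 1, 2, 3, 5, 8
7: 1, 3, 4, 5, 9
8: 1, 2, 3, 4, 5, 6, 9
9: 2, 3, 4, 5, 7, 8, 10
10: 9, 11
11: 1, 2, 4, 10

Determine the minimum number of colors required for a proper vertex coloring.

3, 5, 6, 8 form a clique, so at least 4 colors are needed.
A valid assignment using 4 colors: 1=c, 2=c, 3=c, 4=c, 5=d, 6=a, 7=b, 8=b, 9=a, 10=b, 11=a. Each edge has distinct colors on its endpoints.

4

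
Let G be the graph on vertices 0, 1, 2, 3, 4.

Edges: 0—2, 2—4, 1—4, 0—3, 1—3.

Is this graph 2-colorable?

No

The cycle 4-2-0-3-1-4 has odd length 5, so it cannot be 2-colored; at least 3 colors are needed.
So 2 colors are not enough.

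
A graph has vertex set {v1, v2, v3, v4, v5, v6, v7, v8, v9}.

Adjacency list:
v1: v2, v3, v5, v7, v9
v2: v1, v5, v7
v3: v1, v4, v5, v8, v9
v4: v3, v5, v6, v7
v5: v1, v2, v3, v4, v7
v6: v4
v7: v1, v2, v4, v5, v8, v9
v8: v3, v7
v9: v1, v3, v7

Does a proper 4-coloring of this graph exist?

The chromatic number is 4. v1, v2, v5, v7 are mutually adjacent (a clique of size 4), so at least 4 colors are needed.
A valid assignment using 4 colors: v1=G, v2=Y, v3=R, v4=G, v5=B, v6=R, v7=R, v8=B, v9=B.
That is already a proper 4-coloring.

Yes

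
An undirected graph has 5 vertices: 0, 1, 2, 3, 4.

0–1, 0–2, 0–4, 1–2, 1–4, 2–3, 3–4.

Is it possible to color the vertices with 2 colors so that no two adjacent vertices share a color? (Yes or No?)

0, 1, 2 are mutually adjacent, so at least 3 colors are needed.
So 2 colors are not enough.

No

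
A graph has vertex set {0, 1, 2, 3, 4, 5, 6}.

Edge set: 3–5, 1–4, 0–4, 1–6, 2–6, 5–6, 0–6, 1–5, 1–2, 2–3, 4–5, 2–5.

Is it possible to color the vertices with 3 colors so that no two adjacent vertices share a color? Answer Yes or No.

No

1, 2, 5, 6 are pairwise adjacent (a clique of size 4), so at least 4 colors are needed.
So 3 colors are not enough.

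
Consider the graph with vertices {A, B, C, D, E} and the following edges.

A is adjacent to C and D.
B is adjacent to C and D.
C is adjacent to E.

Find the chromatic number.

B and D are adjacent, so at least 2 colors are needed.
A valid assignment using 2 colors: A=2, B=2, C=1, D=1, E=2. Each edge has distinct colors on its endpoints.

2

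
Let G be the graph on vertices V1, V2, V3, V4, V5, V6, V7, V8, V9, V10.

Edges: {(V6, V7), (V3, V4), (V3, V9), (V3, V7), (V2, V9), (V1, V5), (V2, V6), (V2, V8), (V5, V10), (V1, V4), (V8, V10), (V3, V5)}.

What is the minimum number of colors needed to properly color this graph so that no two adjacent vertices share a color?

3

The cycle V2-V9-V3-V7-V6-V2 has odd length 5, so it cannot be 2-colored; at least 3 colors are needed.
A valid assignment using 3 colors: V1=1, V2=1, V3=1, V4=2, V5=2, V6=2, V7=3, V8=2, V9=2, V10=1. Every edge joins two different colors.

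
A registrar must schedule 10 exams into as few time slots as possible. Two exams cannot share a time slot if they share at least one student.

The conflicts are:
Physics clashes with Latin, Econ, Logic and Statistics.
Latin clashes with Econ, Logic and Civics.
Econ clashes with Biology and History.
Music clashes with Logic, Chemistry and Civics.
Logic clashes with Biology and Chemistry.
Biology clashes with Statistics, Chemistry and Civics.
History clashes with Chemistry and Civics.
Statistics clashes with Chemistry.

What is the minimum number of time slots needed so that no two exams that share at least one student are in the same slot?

3

Music, Logic, Chemistry are mutually in conflict, so at least 3 time slots are needed.
Using 3 time slots: Physics=2, Latin=3, Econ=1, Music=3, Logic=1, Biology=3, History=3, Statistics=1, Chemistry=2, Civics=1. No two conflicting exams share a time slot.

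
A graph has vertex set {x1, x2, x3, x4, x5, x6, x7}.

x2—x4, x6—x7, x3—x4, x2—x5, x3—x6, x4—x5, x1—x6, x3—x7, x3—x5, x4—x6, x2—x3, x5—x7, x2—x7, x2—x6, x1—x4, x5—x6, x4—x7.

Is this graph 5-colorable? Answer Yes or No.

No

x2, x3, x4, x5, x6, x7 are pairwise adjacent (a clique of size 6), so at least 6 colors are needed.
So 5 colors are not enough.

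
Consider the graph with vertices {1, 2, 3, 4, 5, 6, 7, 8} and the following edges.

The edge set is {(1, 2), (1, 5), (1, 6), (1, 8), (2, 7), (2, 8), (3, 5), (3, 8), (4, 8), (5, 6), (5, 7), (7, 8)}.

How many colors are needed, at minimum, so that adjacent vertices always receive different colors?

3

2, 7, 8 form a triangle, so at least 3 colors are needed.
3 colors suffice: color a → {5, 8}; color b → {1, 3, 4, 7}; color c → {2, 6}. No two adjacent vertices share a color.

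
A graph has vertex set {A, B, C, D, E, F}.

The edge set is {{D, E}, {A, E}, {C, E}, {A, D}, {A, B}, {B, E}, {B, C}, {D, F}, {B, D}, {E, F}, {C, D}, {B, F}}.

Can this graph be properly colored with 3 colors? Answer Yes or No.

B, D, E, F are mutually adjacent (a clique of size 4), so at least 4 colors are needed.
So 3 colors are not enough.

No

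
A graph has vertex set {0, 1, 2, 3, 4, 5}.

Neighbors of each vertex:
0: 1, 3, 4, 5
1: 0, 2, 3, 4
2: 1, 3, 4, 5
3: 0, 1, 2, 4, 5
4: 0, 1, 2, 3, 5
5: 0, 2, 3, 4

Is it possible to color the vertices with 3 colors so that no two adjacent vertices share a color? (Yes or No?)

No

2, 3, 4, 5 are mutually adjacent (a clique of size 4), so at least 4 colors are needed.
So 3 colors are not enough.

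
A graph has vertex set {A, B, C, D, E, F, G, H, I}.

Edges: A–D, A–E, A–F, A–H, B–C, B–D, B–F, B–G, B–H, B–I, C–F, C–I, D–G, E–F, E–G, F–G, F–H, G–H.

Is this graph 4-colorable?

The chromatic number is 4. B, F, G, H are mutually adjacent (a clique of size 4), so at least 4 colors are needed.
4 colors suffice: A=1, B=1, C=3, D=2, E=4, F=2, G=3, H=4, I=2.
That is already a proper 4-coloring.

Yes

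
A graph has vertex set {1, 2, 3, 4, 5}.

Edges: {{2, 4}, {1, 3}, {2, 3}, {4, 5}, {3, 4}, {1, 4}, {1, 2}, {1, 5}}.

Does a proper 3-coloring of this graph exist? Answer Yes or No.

No

1, 2, 3, 4 form a clique, so at least 4 colors are needed.
So 3 colors are not enough.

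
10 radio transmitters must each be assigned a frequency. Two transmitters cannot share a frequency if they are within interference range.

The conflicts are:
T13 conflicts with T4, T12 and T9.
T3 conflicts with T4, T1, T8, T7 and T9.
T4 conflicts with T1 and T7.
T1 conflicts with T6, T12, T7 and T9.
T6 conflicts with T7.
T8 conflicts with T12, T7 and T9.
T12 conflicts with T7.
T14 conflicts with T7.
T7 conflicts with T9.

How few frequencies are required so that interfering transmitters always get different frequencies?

T3, T4, T1, T7 pairwise conflict, so at least 4 frequencies are needed.
4 frequencies suffice: T13=1, T3=4, T4=3, T1=2, T6=3, T8=2, T12=3, T14=2, T7=1, T9=3. Every pair that conflicts lands in different frequencies.

4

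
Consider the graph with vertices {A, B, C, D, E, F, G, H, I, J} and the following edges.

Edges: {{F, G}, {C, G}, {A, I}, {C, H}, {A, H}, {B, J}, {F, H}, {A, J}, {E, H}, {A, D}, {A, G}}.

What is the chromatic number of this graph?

F and H are adjacent, so at least 2 colors are needed.
One proper 2-coloring: A=red, B=red, C=red, D=blue, E=red, F=red, G=blue, H=blue, I=blue, J=blue. No two adjacent vertices share a color.

2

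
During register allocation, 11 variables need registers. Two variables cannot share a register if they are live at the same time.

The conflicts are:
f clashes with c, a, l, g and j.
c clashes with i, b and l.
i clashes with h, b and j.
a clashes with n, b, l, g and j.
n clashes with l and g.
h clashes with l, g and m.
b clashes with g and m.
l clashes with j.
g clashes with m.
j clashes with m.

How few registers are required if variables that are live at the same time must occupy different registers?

f, a, l, j pairwise conflict, so at least 4 registers are needed.
4 registers suffice: register 1 → {c, a, h}; register 2 → {i, l, g}; register 3 → {n, b, j}; register 4 → {f, m}. Every pair that conflicts lands in different registers.

4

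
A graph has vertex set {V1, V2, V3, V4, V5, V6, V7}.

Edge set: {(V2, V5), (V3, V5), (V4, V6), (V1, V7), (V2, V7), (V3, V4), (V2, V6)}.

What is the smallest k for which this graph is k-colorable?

3

The cycle V4-V6-V2-V5-V3-V4 has odd length 5, so it cannot be 2-colored; at least 3 colors are needed.
3 colors suffice: color 1 → {V1, V2, V4}; color 2 → {V5, V6, V7}; color 3 → {V3}. Each edge has distinct colors on its endpoints.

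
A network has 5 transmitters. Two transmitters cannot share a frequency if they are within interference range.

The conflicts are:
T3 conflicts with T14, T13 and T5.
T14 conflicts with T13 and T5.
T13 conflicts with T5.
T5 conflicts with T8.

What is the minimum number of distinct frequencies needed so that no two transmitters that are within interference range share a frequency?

4

T3, T14, T13, T5 all conflict with each other, so at least 4 frequencies are needed.
4 frequencies suffice: frequency 1 → {T5}; frequency 2 → {T3, T8}; frequency 3 → {T13}; frequency 4 → {T14}. No two conflicting transmitters share a frequency.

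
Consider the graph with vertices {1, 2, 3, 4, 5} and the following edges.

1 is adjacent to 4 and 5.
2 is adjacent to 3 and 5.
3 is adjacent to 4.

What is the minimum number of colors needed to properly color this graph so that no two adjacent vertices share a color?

3

The cycle 4-1-5-2-3-4 has odd length 5, so it cannot be 2-colored; at least 3 colors are needed.
A valid assignment using 3 colors: 1=blue, 2=green, 3=blue, 4=red, 5=red. No two adjacent vertices share a color.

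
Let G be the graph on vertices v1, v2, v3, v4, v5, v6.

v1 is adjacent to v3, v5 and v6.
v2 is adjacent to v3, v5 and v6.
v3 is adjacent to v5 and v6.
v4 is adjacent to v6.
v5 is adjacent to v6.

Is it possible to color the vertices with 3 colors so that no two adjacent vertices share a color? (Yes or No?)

No

v1, v3, v5, v6 are mutually adjacent (a clique of size 4), so at least 4 colors are needed.
So 3 colors are not enough.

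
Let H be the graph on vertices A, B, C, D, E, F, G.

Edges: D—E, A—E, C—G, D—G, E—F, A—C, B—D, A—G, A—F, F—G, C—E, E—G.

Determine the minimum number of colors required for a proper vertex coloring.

4

A, E, F, G are pairwise adjacent (a clique of size 4), so at least 4 colors are needed.
4 colors suffice: color 1 → {B, G}; color 2 → {E}; color 3 → {A, D}; color 4 → {C, F}. Each edge has distinct colors on its endpoints.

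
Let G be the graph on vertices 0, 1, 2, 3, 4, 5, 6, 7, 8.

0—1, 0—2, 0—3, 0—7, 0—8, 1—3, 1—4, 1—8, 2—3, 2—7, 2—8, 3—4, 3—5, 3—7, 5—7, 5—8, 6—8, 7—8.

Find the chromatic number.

0, 2, 7, 8 form a clique, so at least 4 colors are needed.
4 colors suffice: color a → {3, 8}; color b → {0, 4, 5, 6}; color c → {1, 7}; color d → {2}. Each edge has distinct colors on its endpoints.

4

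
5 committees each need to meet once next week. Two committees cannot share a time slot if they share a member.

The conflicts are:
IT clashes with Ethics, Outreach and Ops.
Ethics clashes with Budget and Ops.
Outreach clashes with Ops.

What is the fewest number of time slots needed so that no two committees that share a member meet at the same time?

IT, Outreach, Ops pairwise conflict, so at least 3 time slots are needed.
3 time slots suffice: time slot 1 → {Ethics, Outreach}; time slot 2 → {IT, Budget}; time slot 3 → {Ops}. Every pair that conflicts lands in different time slots.

3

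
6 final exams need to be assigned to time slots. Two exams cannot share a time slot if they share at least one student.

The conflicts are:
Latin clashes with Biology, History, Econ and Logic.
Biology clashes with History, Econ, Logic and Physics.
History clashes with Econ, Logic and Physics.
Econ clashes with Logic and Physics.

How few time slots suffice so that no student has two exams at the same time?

5

Latin, Biology, History, Econ, Logic are mutually in conflict, so at least 5 time slots are needed.
Using 5 time slots: Latin=5, Biology=2, History=1, Econ=3, Logic=4, Physics=4. No two conflicting exams share a time slot.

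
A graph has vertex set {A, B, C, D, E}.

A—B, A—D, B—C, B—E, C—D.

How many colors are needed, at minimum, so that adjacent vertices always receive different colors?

B and E are adjacent, so at least 2 colors are needed.
2 colors suffice: color 1 → {B, D}; color 2 → {A, C, E}. No two adjacent vertices share a color.

2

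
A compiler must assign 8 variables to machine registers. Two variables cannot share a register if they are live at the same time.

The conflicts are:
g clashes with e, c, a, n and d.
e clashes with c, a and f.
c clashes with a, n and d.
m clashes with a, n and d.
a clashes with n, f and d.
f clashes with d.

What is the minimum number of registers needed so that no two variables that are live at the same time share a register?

g, c, a, d all conflict with each other, so at least 4 registers are needed.
A valid assignment using 4 registers: g=3, e=4, c=2, m=2, a=1, n=4, f=2, d=4. Every pair that conflicts lands in different registers.

4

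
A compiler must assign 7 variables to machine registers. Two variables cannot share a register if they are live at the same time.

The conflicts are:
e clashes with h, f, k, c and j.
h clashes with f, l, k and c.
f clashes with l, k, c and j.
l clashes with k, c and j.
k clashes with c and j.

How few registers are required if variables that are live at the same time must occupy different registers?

h, f, l, k, c all conflict with each other, so at least 5 registers are needed.
5 registers suffice: e=3, h=4, f=1, l=3, k=2, c=5, j=4. Every pair that conflicts lands in different registers.

5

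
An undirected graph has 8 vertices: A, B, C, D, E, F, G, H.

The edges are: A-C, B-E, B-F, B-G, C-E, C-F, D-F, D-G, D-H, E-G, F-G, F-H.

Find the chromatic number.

B, E, G form a triangle, so at least 3 colors are needed.
3 colors suffice: A=red, B=green, C=blue, D=green, E=red, F=red, G=blue, H=blue. Each edge has distinct colors on its endpoints.

3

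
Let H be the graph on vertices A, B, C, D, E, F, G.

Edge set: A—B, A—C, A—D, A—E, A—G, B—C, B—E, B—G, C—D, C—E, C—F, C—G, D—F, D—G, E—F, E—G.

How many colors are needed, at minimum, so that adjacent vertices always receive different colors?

5

A, B, C, E, G are pairwise adjacent (a clique of size 5), so at least 5 colors are needed.
5 colors suffice: color red → {C}; color blue → {D, E}; color green → {F, G}; color yellow → {A}; color purple → {B}. Each edge has distinct colors on its endpoints.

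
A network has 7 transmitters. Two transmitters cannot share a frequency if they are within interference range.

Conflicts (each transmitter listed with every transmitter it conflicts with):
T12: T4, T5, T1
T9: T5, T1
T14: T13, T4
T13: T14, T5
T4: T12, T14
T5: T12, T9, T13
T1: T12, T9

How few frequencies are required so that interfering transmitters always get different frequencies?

The cycle T4-T12-T5-T13-T14-T4 has odd length 5, so it cannot be 2-colored; at least 3 frequencies are needed.
Using 3 frequencies: T12=2, T9=2, T14=1, T13=2, T4=3, T5=1, T1=1. Every pair that conflicts lands in different frequencies.

3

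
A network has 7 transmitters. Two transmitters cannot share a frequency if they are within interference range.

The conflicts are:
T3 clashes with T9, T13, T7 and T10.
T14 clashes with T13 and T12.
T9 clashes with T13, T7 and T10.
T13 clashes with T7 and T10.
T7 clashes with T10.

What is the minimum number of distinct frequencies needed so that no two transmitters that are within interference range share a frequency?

5

T3, T9, T13, T7, T10 all conflict with each other, so at least 5 frequencies are needed.
Using 5 frequencies: T3=4, T14=2, T9=3, T13=1, T12=1, T7=5, T10=2. Each listed conflict is separated.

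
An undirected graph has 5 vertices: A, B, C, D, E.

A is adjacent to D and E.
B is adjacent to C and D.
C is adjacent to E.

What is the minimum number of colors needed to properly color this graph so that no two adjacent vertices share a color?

3

The cycle B-C-E-A-D-B has odd length 5, so it cannot be 2-colored; at least 3 colors are needed.
3 colors suffice: A=2, B=1, C=2, D=3, E=1. Each edge has distinct colors on its endpoints.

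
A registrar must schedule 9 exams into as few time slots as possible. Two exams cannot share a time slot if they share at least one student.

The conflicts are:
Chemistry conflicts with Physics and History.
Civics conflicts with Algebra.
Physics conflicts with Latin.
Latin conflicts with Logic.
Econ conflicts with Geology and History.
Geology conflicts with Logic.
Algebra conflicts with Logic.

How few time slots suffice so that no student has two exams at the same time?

The cycle Econ-Geology-Logic-Latin-Physics-Chemistry-History-Econ has odd length 7, so it cannot be 2-colored; at least 3 time slots are needed.
3 time slots suffice: Chemistry=1, Civics=1, Physics=3, Latin=2, Econ=1, Geology=2, Algebra=2, Logic=1, History=2. No two conflicting exams share a time slot.

3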